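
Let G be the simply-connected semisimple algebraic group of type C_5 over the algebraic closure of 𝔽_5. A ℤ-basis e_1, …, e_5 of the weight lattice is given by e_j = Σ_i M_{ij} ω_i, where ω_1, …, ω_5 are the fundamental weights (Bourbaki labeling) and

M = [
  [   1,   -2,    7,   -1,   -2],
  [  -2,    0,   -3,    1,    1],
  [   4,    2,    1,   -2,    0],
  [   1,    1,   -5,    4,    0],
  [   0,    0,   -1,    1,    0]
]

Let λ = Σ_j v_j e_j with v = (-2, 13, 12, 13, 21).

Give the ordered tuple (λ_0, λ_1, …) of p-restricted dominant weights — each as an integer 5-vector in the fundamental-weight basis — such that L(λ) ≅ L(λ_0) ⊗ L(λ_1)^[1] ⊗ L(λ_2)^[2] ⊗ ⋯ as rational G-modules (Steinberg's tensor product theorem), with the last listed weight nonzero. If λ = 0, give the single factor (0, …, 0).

((1, 2, 4, 3, 1),)

Change of basis e → ω: c = M·v where v = (-2, 13, 12, 13, 21):
  c_1 = 1*-2 + -2*13 + 7*12 + -1*13 + -2*21 = 1
  c_2 = -2*-2 + 0*13 + -3*12 + 1*13 + 1*21 = 2
  c_3 = 4*-2 + 2*13 + 1*12 + -2*13 + 0*21 = 4
  c_4 = 1*-2 + 1*13 + -5*12 + 4*13 + 0*21 = 3
  c_5 = 0*-2 + 0*13 + -1*12 + 1*13 + 0*21 = 1
Expand coordinatewise in base 5:
  c_1 = 1 = 1·5^0
  c_2 = 2 = 2·5^0
  c_3 = 4 = 4·5^0
  c_4 = 3 = 3·5^0
  c_5 = 1 = 1·5^0
λ_0 = (1, 2, 4, 3, 1)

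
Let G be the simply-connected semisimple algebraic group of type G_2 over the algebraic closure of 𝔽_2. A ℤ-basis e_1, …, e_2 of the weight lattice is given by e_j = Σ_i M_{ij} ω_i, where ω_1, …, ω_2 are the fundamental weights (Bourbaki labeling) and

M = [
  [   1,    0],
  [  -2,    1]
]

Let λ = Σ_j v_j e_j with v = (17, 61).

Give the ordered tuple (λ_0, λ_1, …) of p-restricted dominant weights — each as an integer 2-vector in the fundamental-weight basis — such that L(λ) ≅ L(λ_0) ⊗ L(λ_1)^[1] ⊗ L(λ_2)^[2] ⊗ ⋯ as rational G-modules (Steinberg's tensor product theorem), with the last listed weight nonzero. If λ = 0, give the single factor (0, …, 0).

((1, 1), (0, 1), (0, 0), (0, 1), (1, 1))

Change of basis e → ω: c = M·v where v = (17, 61):
  c_1 = 1·17 + 0·61 = 17
  c_2 = (-2)·(17) + 1·61 = 27
Writing each c_i in base p = 2:
  c_1 = 17 = 1·2^0 + 0·2^1 + 0·2^2 + 0·2^3 + 1·2^4
  c_2 = 27 = 1·2^0 + 1·2^1 + 0·2^2 + 1·2^3 + 1·2^4
λ_0 = (1, 1)
λ_1 = (0, 1)
λ_2 = (0, 0)
λ_3 = (0, 1)
λ_4 = (1, 1)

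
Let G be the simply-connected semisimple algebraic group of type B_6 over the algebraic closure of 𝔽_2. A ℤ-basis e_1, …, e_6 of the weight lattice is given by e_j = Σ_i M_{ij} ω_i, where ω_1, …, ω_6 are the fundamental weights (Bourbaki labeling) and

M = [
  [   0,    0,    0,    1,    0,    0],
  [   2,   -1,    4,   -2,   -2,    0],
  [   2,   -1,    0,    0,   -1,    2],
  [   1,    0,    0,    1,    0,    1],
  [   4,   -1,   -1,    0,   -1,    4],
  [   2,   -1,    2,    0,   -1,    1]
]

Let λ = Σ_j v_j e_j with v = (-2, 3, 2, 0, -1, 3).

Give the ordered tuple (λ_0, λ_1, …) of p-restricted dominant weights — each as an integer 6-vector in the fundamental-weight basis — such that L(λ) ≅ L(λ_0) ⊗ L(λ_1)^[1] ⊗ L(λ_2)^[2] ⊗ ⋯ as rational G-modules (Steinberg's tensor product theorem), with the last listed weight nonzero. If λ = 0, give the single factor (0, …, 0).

Converting to the ω-basis (c_i = row i of M dotted with v = (-2, 3, 2, 0, -1, 3)):
  c_1 = 0*-2 + 0*3 + 0*2 + 1*0 + 0*-1 + 0*3 = 0
  c_2 = 2*-2 + -1*3 + 4*2 + -2*0 + -2*-1 + 0*3 = 3
  c_3 = 2*-2 + -1*3 + 0*2 + 0*0 + -1*-1 + 2*3 = 0
  c_4 = 1*-2 + 0*3 + 0*2 + 1*0 + 0*-1 + 1*3 = 1
  c_5 = 4*-2 + -1*3 + -1*2 + 0*0 + -1*-1 + 4*3 = 0
  c_6 = 2*-2 + -1*3 + 2*2 + 0*0 + -1*-1 + 1*3 = 1
Writing each c_i in base p = 2:
  c_1 = 0
  c_2 = 3 = 1·2^0 + 1·2^1
  c_3 = 0
  c_4 = 1 = 1·2^0
  c_5 = 0
  c_6 = 1 = 1·2^0
λ_0 = (0, 1, 0, 1, 0, 1)
λ_1 = (0, 1, 0, 0, 0, 0)

((0, 1, 0, 1, 0, 1), (0, 1, 0, 0, 0, 0))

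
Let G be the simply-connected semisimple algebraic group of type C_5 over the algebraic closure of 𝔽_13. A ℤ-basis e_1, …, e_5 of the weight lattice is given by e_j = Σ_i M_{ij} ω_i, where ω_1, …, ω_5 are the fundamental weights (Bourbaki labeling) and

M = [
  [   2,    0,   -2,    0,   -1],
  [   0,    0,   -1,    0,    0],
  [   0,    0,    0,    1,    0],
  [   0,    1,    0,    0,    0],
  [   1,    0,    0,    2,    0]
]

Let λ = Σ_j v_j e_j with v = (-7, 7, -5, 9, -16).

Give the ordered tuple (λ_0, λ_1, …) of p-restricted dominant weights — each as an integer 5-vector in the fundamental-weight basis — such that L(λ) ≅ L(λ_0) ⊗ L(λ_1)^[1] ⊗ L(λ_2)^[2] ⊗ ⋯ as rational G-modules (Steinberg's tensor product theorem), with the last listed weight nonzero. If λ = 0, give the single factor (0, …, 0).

Converting to the ω-basis (c_i = row i of M dotted with v = (-7, 7, -5, 9, -16)):
  c_1 = 2*-7 + 0*7 + -2*-5 + 0*9 + -1*-16 = 12
  c_2 = 0*-7 + 0*7 + -1*-5 + 0*9 + 0*-16 = 5
  c_3 = 0*-7 + 0*7 + 0*-5 + 1*9 + 0*-16 = 9
  c_4 = 0*-7 + 1*7 + 0*-5 + 0*9 + 0*-16 = 7
  c_5 = 1*-7 + 0*7 + 0*-5 + 2*9 + 0*-16 = 11
Writing each c_i in base p = 13:
  c_1 = 12 = 12·13^0
  c_2 = 5 = 5·13^0
  c_3 = 9 = 9·13^0
  c_4 = 7 = 7·13^0
  c_5 = 11 = 11·13^0
λ_0 = (12, 5, 9, 7, 11)

((12, 5, 9, 7, 11),)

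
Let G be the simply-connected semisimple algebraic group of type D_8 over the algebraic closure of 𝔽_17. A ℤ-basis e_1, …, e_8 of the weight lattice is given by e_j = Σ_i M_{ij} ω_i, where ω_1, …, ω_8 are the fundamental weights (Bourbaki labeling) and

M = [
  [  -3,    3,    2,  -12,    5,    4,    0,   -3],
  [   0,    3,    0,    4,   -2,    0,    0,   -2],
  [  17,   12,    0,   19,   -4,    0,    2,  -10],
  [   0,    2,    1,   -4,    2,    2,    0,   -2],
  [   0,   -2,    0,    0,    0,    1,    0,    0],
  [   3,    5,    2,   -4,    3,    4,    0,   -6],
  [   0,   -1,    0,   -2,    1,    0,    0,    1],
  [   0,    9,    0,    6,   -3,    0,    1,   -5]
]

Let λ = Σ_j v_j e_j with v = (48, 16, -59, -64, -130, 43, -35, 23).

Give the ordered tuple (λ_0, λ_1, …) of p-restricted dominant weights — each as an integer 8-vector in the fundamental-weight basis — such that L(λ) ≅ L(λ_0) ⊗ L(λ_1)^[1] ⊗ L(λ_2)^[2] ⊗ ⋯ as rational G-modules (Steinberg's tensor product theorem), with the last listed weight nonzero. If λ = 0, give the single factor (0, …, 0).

In the fundamental-weight basis, λ has coordinates c = M·v (v = (48, 16, -59, -64, -130, 43, -35, 23)):
  c_1 = (-3)·(48) + 3·16 + (2)·(-59) + (-12)·(-64) + (5)·(-130) + 4·43 + (0)·(-35) + (-3)·(23) = 7
  c_2 = 0·48 + 3·16 + (0)·(-59) + (4)·(-64) + (-2)·(-130) + 0·43 + (0)·(-35) + (-2)·(23) = 6
  c_3 = 17·48 + 12·16 + (0)·(-59) + (19)·(-64) + (-4)·(-130) + 0·43 + (2)·(-35) + (-10)·(23) = 12
  c_4 = 0·48 + 2·16 + (1)·(-59) + (-4)·(-64) + (2)·(-130) + 2·43 + (0)·(-35) + (-2)·(23) = 9
  c_5 = 0·48 + (-2)·(16) + (0)·(-59) + (0)·(-64) + (0)·(-130) + 1·43 + (0)·(-35) + 0·23 = 11
  c_6 = 3·48 + 5·16 + (2)·(-59) + (-4)·(-64) + (3)·(-130) + 4·43 + (0)·(-35) + (-6)·(23) = 6
  c_7 = 0·48 + (-1)·(16) + (0)·(-59) + (-2)·(-64) + (1)·(-130) + 0·43 + (0)·(-35) + 1·23 = 5
  c_8 = 0·48 + 9·16 + (0)·(-59) + (6)·(-64) + (-3)·(-130) + 0·43 + (1)·(-35) + (-5)·(23) = 0
Writing each c_i in base p = 17:
  c_1 = 7 = 7·17^0
  c_2 = 6 = 6·17^0
  c_3 = 12 = 12·17^0
  c_4 = 9 = 9·17^0
  c_5 = 11 = 11·17^0
  c_6 = 6 = 6·17^0
  c_7 = 5 = 5·17^0
  c_8 = 0
Factor λ_0 = (7, 6, 12, 9, 11, 6, 5, 0)

((7, 6, 12, 9, 11, 6, 5, 0),)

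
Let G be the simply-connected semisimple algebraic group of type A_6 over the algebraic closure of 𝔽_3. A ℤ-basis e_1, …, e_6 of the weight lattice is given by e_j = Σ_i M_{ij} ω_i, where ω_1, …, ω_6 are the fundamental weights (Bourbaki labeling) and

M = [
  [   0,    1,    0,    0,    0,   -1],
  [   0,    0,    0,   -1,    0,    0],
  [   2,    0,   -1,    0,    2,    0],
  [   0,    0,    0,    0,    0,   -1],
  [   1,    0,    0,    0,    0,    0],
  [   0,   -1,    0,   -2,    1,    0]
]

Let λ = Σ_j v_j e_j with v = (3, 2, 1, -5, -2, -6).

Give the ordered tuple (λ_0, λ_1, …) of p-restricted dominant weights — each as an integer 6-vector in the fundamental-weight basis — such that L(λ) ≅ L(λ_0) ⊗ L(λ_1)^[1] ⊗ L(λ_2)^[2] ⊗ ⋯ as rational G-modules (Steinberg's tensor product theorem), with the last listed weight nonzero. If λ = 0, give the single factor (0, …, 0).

((2, 2, 1, 0, 0, 0), (2, 1, 0, 2, 1, 2))

Change of basis e → ω: c = M·v where v = (3, 2, 1, -5, -2, -6):
  c_1 = (0)·(3) + (1)·(2) + (0)·(1) + (0)·(-5) + (0)·(-2) + (-1)·(-6) = 8
  c_2 = (0)·(3) + (0)·(2) + (0)·(1) + (-1)·(-5) + (0)·(-2) + (0)·(-6) = 5
  c_3 = (2)·(3) + (0)·(2) + (-1)·(1) + (0)·(-5) + (2)·(-2) + (0)·(-6) = 1
  c_4 = (0)·(3) + (0)·(2) + (0)·(1) + (0)·(-5) + (0)·(-2) + (-1)·(-6) = 6
  c_5 = (1)·(3) + (0)·(2) + (0)·(1) + (0)·(-5) + (0)·(-2) + (0)·(-6) = 3
  c_6 = (0)·(3) + (-1)·(2) + (0)·(1) + (-2)·(-5) + (1)·(-2) + (0)·(-6) = 6
Base-3 expansion of each c_i:
  c_1 = 8 = 2·3^0 + 2·3^1
  c_2 = 5 = 2·3^0 + 1·3^1
  c_3 = 1 = 1·3^0
  c_4 = 6 = 0·3^0 + 2·3^1
  c_5 = 3 = 0·3^0 + 1·3^1
  c_6 = 6 = 0·3^0 + 2·3^1
Factor λ_0 = (2, 2, 1, 0, 0, 0)
Factor λ_1 = (2, 1, 0, 2, 1, 2)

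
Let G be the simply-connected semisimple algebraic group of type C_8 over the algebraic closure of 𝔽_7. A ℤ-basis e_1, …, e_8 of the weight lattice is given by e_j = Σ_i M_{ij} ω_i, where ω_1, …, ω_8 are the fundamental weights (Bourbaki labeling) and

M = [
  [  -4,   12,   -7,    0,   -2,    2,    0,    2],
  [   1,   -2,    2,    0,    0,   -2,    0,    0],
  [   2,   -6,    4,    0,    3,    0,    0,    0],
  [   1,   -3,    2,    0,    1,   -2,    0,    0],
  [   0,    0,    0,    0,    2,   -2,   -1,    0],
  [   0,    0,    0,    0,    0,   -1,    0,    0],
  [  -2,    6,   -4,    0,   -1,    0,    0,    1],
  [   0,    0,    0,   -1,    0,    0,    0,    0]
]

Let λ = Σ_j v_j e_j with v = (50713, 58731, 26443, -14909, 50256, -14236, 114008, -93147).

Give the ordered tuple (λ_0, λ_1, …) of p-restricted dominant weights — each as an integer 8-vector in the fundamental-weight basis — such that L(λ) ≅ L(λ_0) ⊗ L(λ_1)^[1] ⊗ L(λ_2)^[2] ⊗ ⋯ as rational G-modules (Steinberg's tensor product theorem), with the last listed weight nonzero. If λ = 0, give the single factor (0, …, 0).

Converting to the ω-basis (c_i = row i of M dotted with v = (50713, 58731, 26443, -14909, 50256, -14236, 114008, -93147)):
  c_1 = (-4)·(50713) + (12)·(58731) + (-7)·(26443) + (0)·(-14909) + (-2)·(50256) + (2)·(-14236) + (0)·(114008) + (2)·(-93147) = 1541
  c_2 = (1)·(50713) + (-2)·(58731) + (2)·(26443) + (0)·(-14909) + (0)·(50256) + (-2)·(-14236) + (0)·(114008) + (0)·(-93147) = 14609
  c_3 = (2)·(50713) + (-6)·(58731) + (4)·(26443) + (0)·(-14909) + (3)·(50256) + (0)·(-14236) + (0)·(114008) + (0)·(-93147) = 5580
  c_4 = (1)·(50713) + (-3)·(58731) + (2)·(26443) + (0)·(-14909) + (1)·(50256) + (-2)·(-14236) + (0)·(114008) + (0)·(-93147) = 6134
  c_5 = (0)·(50713) + (0)·(58731) + (0)·(26443) + (0)·(-14909) + (2)·(50256) + (-2)·(-14236) + (-1)·(114008) + (0)·(-93147) = 14976
  c_6 = (0)·(50713) + (0)·(58731) + (0)·(26443) + (0)·(-14909) + (0)·(50256) + (-1)·(-14236) + (0)·(114008) + (0)·(-93147) = 14236
  c_7 = (-2)·(50713) + (6)·(58731) + (-4)·(26443) + (0)·(-14909) + (-1)·(50256) + (0)·(-14236) + (0)·(114008) + (1)·(-93147) = 1785
  c_8 = (0)·(50713) + (0)·(58731) + (0)·(26443) + (-1)·(-14909) + (0)·(50256) + (0)·(-14236) + (0)·(114008) + (0)·(-93147) = 14909
Writing each c_i in base p = 7:
  c_1 = 1541 = 1·7^0 + 3·7^1 + 3·7^2 + 4·7^3
  c_2 = 14609 = 0·7^0 + 1·7^1 + 4·7^2 + 0·7^3 + 6·7^4
  c_3 = 5580 = 1·7^0 + 6·7^1 + 1·7^2 + 2·7^3 + 2·7^4
  c_4 = 6134 = 2·7^0 + 1·7^1 + 6·7^2 + 3·7^3 + 2·7^4
  c_5 = 14976 = 3·7^0 + 4·7^1 + 4·7^2 + 1·7^3 + 6·7^4
  c_6 = 14236 = 5·7^0 + 3·7^1 + 3·7^2 + 6·7^3 + 5·7^4
  c_7 = 1785 = 0·7^0 + 3·7^1 + 1·7^2 + 5·7^3
  c_8 = 14909 = 6·7^0 + 1·7^1 + 3·7^2 + 1·7^3 + 6·7^4
λ_0 = (1, 0, 1, 2, 3, 5, 0, 6)
λ_1 = (3, 1, 6, 1, 4, 3, 3, 1)
λ_2 = (3, 4, 1, 6, 4, 3, 1, 3)
λ_3 = (4, 0, 2, 3, 1, 6, 5, 1)
λ_4 = (0, 6, 2, 2, 6, 5, 0, 6)

((1, 0, 1, 2, 3, 5, 0, 6), (3, 1, 6, 1, 4, 3, 3, 1), (3, 4, 1, 6, 4, 3, 1, 3), (4, 0, 2, 3, 1, 6, 5, 1), (0, 6, 2, 2, 6, 5, 0, 6))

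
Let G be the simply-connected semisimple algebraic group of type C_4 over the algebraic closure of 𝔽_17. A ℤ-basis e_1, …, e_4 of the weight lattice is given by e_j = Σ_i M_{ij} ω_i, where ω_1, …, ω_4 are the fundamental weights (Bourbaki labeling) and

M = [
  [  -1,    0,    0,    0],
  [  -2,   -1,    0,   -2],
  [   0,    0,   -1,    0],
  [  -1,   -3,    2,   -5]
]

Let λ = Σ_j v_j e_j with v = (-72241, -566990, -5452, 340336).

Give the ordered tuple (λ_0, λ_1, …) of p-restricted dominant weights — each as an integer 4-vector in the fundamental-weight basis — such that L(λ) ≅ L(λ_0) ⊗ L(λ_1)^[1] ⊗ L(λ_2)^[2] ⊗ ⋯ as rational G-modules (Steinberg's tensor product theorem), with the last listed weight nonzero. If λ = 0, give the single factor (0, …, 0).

Change of basis e → ω: c = M·v where v = (-72241, -566990, -5452, 340336):
  c_1 = (-1)·(-72241) + (0)·(-566990) + (0)·(-5452) + 0·340336 = 72241
  c_2 = (-2)·(-72241) + (-1)·(-566990) + (0)·(-5452) + (-2)·(340336) = 30800
  c_3 = (0)·(-72241) + (0)·(-566990) + (-1)·(-5452) + 0·340336 = 5452
  c_4 = (-1)·(-72241) + (-3)·(-566990) + (2)·(-5452) + (-5)·(340336) = 60627
Base-17 expansion of each c_i:
  c_1 = 72241 = 8·17^0 + 16·17^1 + 11·17^2 + 14·17^3
  c_2 = 30800 = 13·17^0 + 9·17^1 + 4·17^2 + 6·17^3
  c_3 = 5452 = 12·17^0 + 14·17^1 + 1·17^2 + 1·17^3
  c_4 = 60627 = 5·17^0 + 13·17^1 + 5·17^2 + 12·17^3
Factor λ_0 = (8, 13, 12, 5)
Factor λ_1 = (16, 9, 14, 13)
Factor λ_2 = (11, 4, 1, 5)
Factor λ_3 = (14, 6, 1, 12)

((8, 13, 12, 5), (16, 9, 14, 13), (11, 4, 1, 5), (14, 6, 1, 12))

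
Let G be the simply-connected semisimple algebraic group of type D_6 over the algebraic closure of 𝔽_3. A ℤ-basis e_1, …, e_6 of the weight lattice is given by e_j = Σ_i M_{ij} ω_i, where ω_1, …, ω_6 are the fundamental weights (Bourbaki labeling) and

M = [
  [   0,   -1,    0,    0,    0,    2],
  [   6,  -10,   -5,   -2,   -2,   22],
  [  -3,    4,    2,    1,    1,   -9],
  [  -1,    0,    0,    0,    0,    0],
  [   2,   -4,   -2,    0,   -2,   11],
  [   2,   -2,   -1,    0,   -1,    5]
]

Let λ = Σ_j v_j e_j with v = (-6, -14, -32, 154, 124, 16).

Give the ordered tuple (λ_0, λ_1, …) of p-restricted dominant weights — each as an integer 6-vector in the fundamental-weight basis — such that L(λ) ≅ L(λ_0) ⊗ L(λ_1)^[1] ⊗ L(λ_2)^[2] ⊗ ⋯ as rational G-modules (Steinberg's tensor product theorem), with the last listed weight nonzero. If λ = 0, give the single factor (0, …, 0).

Compute c_i = Σ_j M_{ij} v_j with v = (-6, -14, -32, 154, 124, 16):
  c_1 = 0*-6 + -1*-14 + 0*-32 + 0*154 + 0*124 + 2*16 = 46
  c_2 = 6*-6 + -10*-14 + -5*-32 + -2*154 + -2*124 + 22*16 = 60
  c_3 = -3*-6 + 4*-14 + 2*-32 + 1*154 + 1*124 + -9*16 = 32
  c_4 = -1*-6 + 0*-14 + 0*-32 + 0*154 + 0*124 + 0*16 = 6
  c_5 = 2*-6 + -4*-14 + -2*-32 + 0*154 + -2*124 + 11*16 = 36
  c_6 = 2*-6 + -2*-14 + -1*-32 + 0*154 + -1*124 + 5*16 = 4
Expand coordinatewise in base 3:
  c_1 = 46 = 1·3^0 + 0·3^1 + 2·3^2 + 1·3^3
  c_2 = 60 = 0·3^0 + 2·3^1 + 0·3^2 + 2·3^3
  c_3 = 32 = 2·3^0 + 1·3^1 + 0·3^2 + 1·3^3
  c_4 = 6 = 0·3^0 + 2·3^1
  c_5 = 36 = 0·3^0 + 0·3^1 + 1·3^2 + 1·3^3
  c_6 = 4 = 1·3^0 + 1·3^1
p-restricted factor λ_0 = (1, 0, 2, 0, 0, 1)
p-restricted factor λ_1 = (0, 2, 1, 2, 0, 1)
p-restricted factor λ_2 = (2, 0, 0, 0, 1, 0)
p-restricted factor λ_3 = (1, 2, 1, 0, 1, 0)

((1, 0, 2, 0, 0, 1), (0, 2, 1, 2, 0, 1), (2, 0, 0, 0, 1, 0), (1, 2, 1, 0, 1, 0))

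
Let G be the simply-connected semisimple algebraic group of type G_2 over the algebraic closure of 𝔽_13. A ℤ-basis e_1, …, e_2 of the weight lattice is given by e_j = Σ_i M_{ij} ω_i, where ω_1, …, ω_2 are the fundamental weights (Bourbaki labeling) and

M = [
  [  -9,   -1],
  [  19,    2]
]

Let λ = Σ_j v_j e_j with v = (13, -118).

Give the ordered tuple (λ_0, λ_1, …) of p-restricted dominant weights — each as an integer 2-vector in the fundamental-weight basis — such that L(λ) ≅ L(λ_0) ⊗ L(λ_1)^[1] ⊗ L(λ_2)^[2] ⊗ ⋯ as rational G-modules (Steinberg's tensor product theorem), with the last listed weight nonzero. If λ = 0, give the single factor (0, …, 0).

((1, 11),)

ω-coordinates c = M·v, v = (13, -118):
  c_1 = (-9)·(13) + (-1)·(-118) = 1
  c_2 = 19·13 + (2)·(-118) = 11
Expand coordinatewise in base 13:
  c_1 = 1 = 1·13^0
  c_2 = 11 = 11·13^0
Factor λ_0 = (1, 11)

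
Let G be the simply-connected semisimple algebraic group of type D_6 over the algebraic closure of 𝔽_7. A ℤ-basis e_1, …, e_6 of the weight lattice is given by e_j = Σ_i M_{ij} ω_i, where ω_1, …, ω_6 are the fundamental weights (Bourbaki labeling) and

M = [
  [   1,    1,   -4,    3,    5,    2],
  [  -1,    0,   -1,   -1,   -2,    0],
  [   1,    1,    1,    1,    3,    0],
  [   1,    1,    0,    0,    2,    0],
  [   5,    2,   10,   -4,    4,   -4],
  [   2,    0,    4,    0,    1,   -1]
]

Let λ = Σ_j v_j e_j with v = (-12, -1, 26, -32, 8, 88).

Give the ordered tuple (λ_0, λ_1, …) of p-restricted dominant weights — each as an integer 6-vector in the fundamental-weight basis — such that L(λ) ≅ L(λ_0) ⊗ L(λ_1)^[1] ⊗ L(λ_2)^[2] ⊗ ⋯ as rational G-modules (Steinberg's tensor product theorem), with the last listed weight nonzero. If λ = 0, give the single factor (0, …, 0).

ω-coordinates c = M·v, v = (-12, -1, 26, -32, 8, 88):
  c_1 = (1)·(-12) + (1)·(-1) + (-4)·(26) + (3)·(-32) + (5)·(8) + (2)·(88) = 3
  c_2 = (-1)·(-12) + (0)·(-1) + (-1)·(26) + (-1)·(-32) + (-2)·(8) + (0)·(88) = 2
  c_3 = (1)·(-12) + (1)·(-1) + (1)·(26) + (1)·(-32) + (3)·(8) + (0)·(88) = 5
  c_4 = (1)·(-12) + (1)·(-1) + (0)·(26) + (0)·(-32) + (2)·(8) + (0)·(88) = 3
  c_5 = (5)·(-12) + (2)·(-1) + (10)·(26) + (-4)·(-32) + (4)·(8) + (-4)·(88) = 6
  c_6 = (2)·(-12) + (0)·(-1) + (4)·(26) + (0)·(-32) + (1)·(8) + (-1)·(88) = 0
Expand coordinatewise in base 7:
  c_1 = 3 = 3·7^0
  c_2 = 2 = 2·7^0
  c_3 = 5 = 5·7^0
  c_4 = 3 = 3·7^0
  c_5 = 6 = 6·7^0
  c_6 = 0
p-restricted factor λ_0 = (3, 2, 5, 3, 6, 0)

((3, 2, 5, 3, 6, 0),)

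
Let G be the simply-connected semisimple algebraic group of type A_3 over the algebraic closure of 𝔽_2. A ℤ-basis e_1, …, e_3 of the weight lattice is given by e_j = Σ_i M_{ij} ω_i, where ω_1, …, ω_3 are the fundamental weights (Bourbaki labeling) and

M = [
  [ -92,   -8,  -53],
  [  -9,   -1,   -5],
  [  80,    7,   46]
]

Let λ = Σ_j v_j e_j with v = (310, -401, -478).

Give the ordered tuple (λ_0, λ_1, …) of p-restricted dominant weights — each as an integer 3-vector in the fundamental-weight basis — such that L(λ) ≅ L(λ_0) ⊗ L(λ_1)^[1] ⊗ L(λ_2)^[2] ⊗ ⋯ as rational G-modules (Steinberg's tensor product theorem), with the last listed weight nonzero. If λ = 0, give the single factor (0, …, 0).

In the fundamental-weight basis, λ has coordinates c = M·v (v = (310, -401, -478)):
  c_1 = (-92)·(310) + (-8)·(-401) + (-53)·(-478) = 22
  c_2 = (-9)·(310) + (-1)·(-401) + (-5)·(-478) = 1
  c_3 = 80·310 + (7)·(-401) + (46)·(-478) = 5
Writing each c_i in base p = 2:
  c_1 = 22 = 0·2^0 + 1·2^1 + 1·2^2 + 0·2^3 + 1·2^4
  c_2 = 1 = 1·2^0
  c_3 = 5 = 1·2^0 + 0·2^1 + 1·2^2
p-restricted factor λ_0 = (0, 1, 1)
p-restricted factor λ_1 = (1, 0, 0)
p-restricted factor λ_2 = (1, 0, 1)
p-restricted factor λ_3 = (0, 0, 0)
p-restricted factor λ_4 = (1, 0, 0)

((0, 1, 1), (1, 0, 0), (1, 0, 1), (0, 0, 0), (1, 0, 0))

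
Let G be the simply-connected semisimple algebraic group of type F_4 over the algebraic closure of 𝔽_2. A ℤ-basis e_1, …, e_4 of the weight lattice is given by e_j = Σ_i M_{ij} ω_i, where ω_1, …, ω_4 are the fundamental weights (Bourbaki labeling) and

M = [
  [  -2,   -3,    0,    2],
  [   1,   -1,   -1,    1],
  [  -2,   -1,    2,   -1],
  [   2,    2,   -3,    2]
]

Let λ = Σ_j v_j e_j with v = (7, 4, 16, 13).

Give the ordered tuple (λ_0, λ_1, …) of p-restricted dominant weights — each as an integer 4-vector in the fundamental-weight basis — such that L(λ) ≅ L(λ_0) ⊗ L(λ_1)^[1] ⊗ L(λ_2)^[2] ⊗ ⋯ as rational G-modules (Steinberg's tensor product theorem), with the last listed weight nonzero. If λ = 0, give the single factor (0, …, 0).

((0, 0, 1, 0),)

In the fundamental-weight basis, λ has coordinates c = M·v (v = (7, 4, 16, 13)):
  c_1 = -2*7 + -3*4 + 0*16 + 2*13 = 0
  c_2 = 1*7 + -1*4 + -1*16 + 1*13 = 0
  c_3 = -2*7 + -1*4 + 2*16 + -1*13 = 1
  c_4 = 2*7 + 2*4 + -3*16 + 2*13 = 0
p = 2; digits c_i = Σ_j d_{ij}·2^j, 0 ≤ d_{ij} < 2:
  c_1 = 0
  c_2 = 0
  c_3 = 1 = 1·2^0
  c_4 = 0
p-restricted factor λ_0 = (0, 0, 1, 0)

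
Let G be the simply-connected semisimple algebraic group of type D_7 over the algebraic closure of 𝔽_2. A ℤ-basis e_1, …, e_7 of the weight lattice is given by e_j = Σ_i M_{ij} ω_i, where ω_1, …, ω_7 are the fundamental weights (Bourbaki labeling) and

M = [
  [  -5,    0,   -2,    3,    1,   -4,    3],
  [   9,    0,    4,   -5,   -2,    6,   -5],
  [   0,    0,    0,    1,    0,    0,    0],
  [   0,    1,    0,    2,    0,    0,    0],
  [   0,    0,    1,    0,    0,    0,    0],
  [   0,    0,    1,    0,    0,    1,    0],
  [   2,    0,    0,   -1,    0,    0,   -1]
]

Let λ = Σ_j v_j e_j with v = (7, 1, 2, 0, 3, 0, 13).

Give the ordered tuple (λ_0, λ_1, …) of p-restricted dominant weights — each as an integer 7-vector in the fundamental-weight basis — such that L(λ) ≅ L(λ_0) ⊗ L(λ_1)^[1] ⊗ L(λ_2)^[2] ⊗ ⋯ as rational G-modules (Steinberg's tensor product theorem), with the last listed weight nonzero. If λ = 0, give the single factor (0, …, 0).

((1, 0, 0, 1, 0, 0, 1), (1, 0, 0, 0, 1, 1, 0))

ω-coordinates c = M·v, v = (7, 1, 2, 0, 3, 0, 13):
  c_1 = (-5)·(7) + (0)·(1) + (-2)·(2) + (3)·(0) + (1)·(3) + (-4)·(0) + (3)·(13) = 3
  c_2 = (9)·(7) + (0)·(1) + (4)·(2) + (-5)·(0) + (-2)·(3) + (6)·(0) + (-5)·(13) = 0
  c_3 = (0)·(7) + (0)·(1) + (0)·(2) + (1)·(0) + (0)·(3) + (0)·(0) + (0)·(13) = 0
  c_4 = (0)·(7) + (1)·(1) + (0)·(2) + (2)·(0) + (0)·(3) + (0)·(0) + (0)·(13) = 1
  c_5 = (0)·(7) + (0)·(1) + (1)·(2) + (0)·(0) + (0)·(3) + (0)·(0) + (0)·(13) = 2
  c_6 = (0)·(7) + (0)·(1) + (1)·(2) + (0)·(0) + (0)·(3) + (1)·(0) + (0)·(13) = 2
  c_7 = (2)·(7) + (0)·(1) + (0)·(2) + (-1)·(0) + (0)·(3) + (0)·(0) + (-1)·(13) = 1
p = 2; digits c_i = Σ_j d_{ij}·2^j, 0 ≤ d_{ij} < 2:
  c_1 = 3 = 1·2^0 + 1·2^1
  c_2 = 0
  c_3 = 0
  c_4 = 1 = 1·2^0
  c_5 = 2 = 0·2^0 + 1·2^1
  c_6 = 2 = 0·2^0 + 1·2^1
  c_7 = 1 = 1·2^0
Factor λ_0 = (1, 0, 0, 1, 0, 0, 1)
Factor λ_1 = (1, 0, 0, 0, 1, 1, 0)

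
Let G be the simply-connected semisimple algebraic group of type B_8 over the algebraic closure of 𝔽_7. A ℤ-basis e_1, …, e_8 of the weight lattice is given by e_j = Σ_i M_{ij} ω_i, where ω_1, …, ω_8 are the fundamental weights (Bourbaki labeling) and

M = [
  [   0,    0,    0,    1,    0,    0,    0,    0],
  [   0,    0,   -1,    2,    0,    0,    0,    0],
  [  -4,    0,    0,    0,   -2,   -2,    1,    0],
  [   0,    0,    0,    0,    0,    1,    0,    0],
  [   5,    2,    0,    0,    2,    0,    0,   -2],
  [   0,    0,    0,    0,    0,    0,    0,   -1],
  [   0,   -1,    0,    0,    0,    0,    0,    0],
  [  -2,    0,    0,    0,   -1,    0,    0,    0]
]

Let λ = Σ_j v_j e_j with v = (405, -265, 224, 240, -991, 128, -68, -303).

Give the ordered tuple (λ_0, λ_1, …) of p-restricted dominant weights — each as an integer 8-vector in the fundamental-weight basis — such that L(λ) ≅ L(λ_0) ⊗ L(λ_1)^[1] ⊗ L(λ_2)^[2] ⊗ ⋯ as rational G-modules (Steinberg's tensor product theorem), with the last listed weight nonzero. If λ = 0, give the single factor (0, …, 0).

((2, 4, 3, 2, 0, 2, 6, 6), (6, 1, 5, 4, 3, 1, 2, 4), (4, 5, 0, 2, 2, 6, 5, 3))

In the fundamental-weight basis, λ has coordinates c = M·v (v = (405, -265, 224, 240, -991, 128, -68, -303)):
  c_1 = (0)·(405) + (0)·(-265) + (0)·(224) + (1)·(240) + (0)·(-991) + (0)·(128) + (0)·(-68) + (0)·(-303) = 240
  c_2 = (0)·(405) + (0)·(-265) + (-1)·(224) + (2)·(240) + (0)·(-991) + (0)·(128) + (0)·(-68) + (0)·(-303) = 256
  c_3 = (-4)·(405) + (0)·(-265) + (0)·(224) + (0)·(240) + (-2)·(-991) + (-2)·(128) + (1)·(-68) + (0)·(-303) = 38
  c_4 = (0)·(405) + (0)·(-265) + (0)·(224) + (0)·(240) + (0)·(-991) + (1)·(128) + (0)·(-68) + (0)·(-303) = 128
  c_5 = (5)·(405) + (2)·(-265) + (0)·(224) + (0)·(240) + (2)·(-991) + (0)·(128) + (0)·(-68) + (-2)·(-303) = 119
  c_6 = (0)·(405) + (0)·(-265) + (0)·(224) + (0)·(240) + (0)·(-991) + (0)·(128) + (0)·(-68) + (-1)·(-303) = 303
  c_7 = (0)·(405) + (-1)·(-265) + (0)·(224) + (0)·(240) + (0)·(-991) + (0)·(128) + (0)·(-68) + (0)·(-303) = 265
  c_8 = (-2)·(405) + (0)·(-265) + (0)·(224) + (0)·(240) + (-1)·(-991) + (0)·(128) + (0)·(-68) + (0)·(-303) = 181
Base-7 expansion of each c_i:
  c_1 = 240 = 2·7^0 + 6·7^1 + 4·7^2
  c_2 = 256 = 4·7^0 + 1·7^1 + 5·7^2
  c_3 = 38 = 3·7^0 + 5·7^1
  c_4 = 128 = 2·7^0 + 4·7^1 + 2·7^2
  c_5 = 119 = 0·7^0 + 3·7^1 + 2·7^2
  c_6 = 303 = 2·7^0 + 1·7^1 + 6·7^2
  c_7 = 265 = 6·7^0 + 2·7^1 + 5·7^2
  c_8 = 181 = 6·7^0 + 4·7^1 + 3·7^2
λ_0 = (2, 4, 3, 2, 0, 2, 6, 6)
λ_1 = (6, 1, 5, 4, 3, 1, 2, 4)
λ_2 = (4, 5, 0, 2, 2, 6, 5, 3)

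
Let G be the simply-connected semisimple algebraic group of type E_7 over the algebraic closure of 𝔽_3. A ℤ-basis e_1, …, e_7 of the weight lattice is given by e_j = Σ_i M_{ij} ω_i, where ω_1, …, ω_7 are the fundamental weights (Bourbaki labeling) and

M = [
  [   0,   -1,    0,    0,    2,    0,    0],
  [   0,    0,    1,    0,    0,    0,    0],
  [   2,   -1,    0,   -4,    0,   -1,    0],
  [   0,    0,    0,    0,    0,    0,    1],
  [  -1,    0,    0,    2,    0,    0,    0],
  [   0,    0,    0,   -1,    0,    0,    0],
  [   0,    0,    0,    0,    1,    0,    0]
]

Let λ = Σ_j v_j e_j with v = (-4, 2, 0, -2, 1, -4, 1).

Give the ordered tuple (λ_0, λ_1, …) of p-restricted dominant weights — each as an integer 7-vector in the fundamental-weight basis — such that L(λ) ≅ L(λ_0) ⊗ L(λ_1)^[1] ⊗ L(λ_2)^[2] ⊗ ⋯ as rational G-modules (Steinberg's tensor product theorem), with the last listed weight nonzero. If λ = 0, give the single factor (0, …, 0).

((0, 0, 2, 1, 0, 2, 1),)

Converting to the ω-basis (c_i = row i of M dotted with v = (-4, 2, 0, -2, 1, -4, 1)):
  c_1 = (0)·(-4) + (-1)·(2) + 0·0 + (0)·(-2) + 2·1 + (0)·(-4) + 0·1 = 0
  c_2 = (0)·(-4) + 0·2 + 1·0 + (0)·(-2) + 0·1 + (0)·(-4) + 0·1 = 0
  c_3 = (2)·(-4) + (-1)·(2) + 0·0 + (-4)·(-2) + 0·1 + (-1)·(-4) + 0·1 = 2
  c_4 = (0)·(-4) + 0·2 + 0·0 + (0)·(-2) + 0·1 + (0)·(-4) + 1·1 = 1
  c_5 = (-1)·(-4) + 0·2 + 0·0 + (2)·(-2) + 0·1 + (0)·(-4) + 0·1 = 0
  c_6 = (0)·(-4) + 0·2 + 0·0 + (-1)·(-2) + 0·1 + (0)·(-4) + 0·1 = 2
  c_7 = (0)·(-4) + 0·2 + 0·0 + (0)·(-2) + 1·1 + (0)·(-4) + 0·1 = 1
Base-3 expansion of each c_i:
  c_1 = 0
  c_2 = 0
  c_3 = 2 = 2·3^0
  c_4 = 1 = 1·3^0
  c_5 = 0
  c_6 = 2 = 2·3^0
  c_7 = 1 = 1·3^0
Factor λ_0 = (0, 0, 2, 1, 0, 2, 1)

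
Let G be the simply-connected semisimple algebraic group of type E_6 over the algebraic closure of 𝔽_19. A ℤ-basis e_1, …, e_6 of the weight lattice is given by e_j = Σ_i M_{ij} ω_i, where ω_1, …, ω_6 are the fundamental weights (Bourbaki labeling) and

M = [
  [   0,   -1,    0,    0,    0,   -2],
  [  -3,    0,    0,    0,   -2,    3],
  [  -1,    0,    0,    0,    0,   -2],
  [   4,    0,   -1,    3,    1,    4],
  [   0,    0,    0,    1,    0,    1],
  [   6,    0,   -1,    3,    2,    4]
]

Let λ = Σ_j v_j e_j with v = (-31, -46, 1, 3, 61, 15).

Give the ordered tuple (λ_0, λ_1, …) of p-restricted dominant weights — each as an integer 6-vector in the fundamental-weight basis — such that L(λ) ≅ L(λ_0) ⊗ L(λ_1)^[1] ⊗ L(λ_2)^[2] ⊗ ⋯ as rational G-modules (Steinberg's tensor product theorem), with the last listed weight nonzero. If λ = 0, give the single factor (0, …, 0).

In the fundamental-weight basis, λ has coordinates c = M·v (v = (-31, -46, 1, 3, 61, 15)):
  c_1 = 0*-31 + -1*-46 + 0*1 + 0*3 + 0*61 + -2*15 = 16
  c_2 = -3*-31 + 0*-46 + 0*1 + 0*3 + -2*61 + 3*15 = 16
  c_3 = -1*-31 + 0*-46 + 0*1 + 0*3 + 0*61 + -2*15 = 1
  c_4 = 4*-31 + 0*-46 + -1*1 + 3*3 + 1*61 + 4*15 = 5
  c_5 = 0*-31 + 0*-46 + 0*1 + 1*3 + 0*61 + 1*15 = 18
  c_6 = 6*-31 + 0*-46 + -1*1 + 3*3 + 2*61 + 4*15 = 4
Writing each c_i in base p = 19:
  c_1 = 16 = 16·19^0
  c_2 = 16 = 16·19^0
  c_3 = 1 = 1·19^0
  c_4 = 5 = 5·19^0
  c_5 = 18 = 18·19^0
  c_6 = 4 = 4·19^0
λ_0 = (16, 16, 1, 5, 18, 4)

((16, 16, 1, 5, 18, 4),)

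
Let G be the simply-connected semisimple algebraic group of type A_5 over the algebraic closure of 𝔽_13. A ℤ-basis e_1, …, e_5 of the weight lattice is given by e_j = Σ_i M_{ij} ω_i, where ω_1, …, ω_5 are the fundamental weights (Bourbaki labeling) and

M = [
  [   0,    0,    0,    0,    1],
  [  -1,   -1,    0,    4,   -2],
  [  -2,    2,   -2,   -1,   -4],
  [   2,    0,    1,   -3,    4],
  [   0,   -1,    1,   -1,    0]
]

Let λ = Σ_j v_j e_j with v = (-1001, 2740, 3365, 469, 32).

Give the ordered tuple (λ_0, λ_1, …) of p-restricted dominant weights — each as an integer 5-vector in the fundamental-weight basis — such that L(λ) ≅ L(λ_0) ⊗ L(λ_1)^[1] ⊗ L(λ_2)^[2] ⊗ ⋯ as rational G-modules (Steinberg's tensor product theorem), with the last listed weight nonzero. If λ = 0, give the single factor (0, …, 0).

((6, 8, 12, 6, 0), (2, 5, 11, 6, 12))

Compute c_i = Σ_j M_{ij} v_j with v = (-1001, 2740, 3365, 469, 32):
  c_1 = 0*-1001 + 0*2740 + 0*3365 + 0*469 + 1*32 = 32
  c_2 = -1*-1001 + -1*2740 + 0*3365 + 4*469 + -2*32 = 73
  c_3 = -2*-1001 + 2*2740 + -2*3365 + -1*469 + -4*32 = 155
  c_4 = 2*-1001 + 0*2740 + 1*3365 + -3*469 + 4*32 = 84
  c_5 = 0*-1001 + -1*2740 + 1*3365 + -1*469 + 0*32 = 156
p = 13; digits c_i = Σ_j d_{ij}·13^j, 0 ≤ d_{ij} < 13:
  c_1 = 32 = 6·13^0 + 2·13^1
  c_2 = 73 = 8·13^0 + 5·13^1
  c_3 = 155 = 12·13^0 + 11·13^1
  c_4 = 84 = 6·13^0 + 6·13^1
  c_5 = 156 = 0·13^0 + 12·13^1
p-restricted factor λ_0 = (6, 8, 12, 6, 0)
p-restricted factor λ_1 = (2, 5, 11, 6, 12)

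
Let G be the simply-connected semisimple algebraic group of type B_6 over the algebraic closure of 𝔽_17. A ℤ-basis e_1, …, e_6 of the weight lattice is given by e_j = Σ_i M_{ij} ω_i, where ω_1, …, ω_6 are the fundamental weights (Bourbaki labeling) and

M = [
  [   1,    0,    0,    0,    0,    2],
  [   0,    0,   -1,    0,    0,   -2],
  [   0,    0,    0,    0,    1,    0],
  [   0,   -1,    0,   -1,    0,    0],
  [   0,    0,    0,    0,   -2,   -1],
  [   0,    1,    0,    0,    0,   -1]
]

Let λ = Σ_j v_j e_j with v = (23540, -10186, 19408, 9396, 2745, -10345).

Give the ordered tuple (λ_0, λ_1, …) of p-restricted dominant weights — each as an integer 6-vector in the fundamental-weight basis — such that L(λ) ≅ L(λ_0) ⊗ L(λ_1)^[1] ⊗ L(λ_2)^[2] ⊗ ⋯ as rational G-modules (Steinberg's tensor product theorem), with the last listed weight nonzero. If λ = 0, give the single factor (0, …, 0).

((11, 7, 8, 8, 10, 6), (14, 7, 8, 12, 13, 9), (9, 4, 9, 2, 16, 0))

In the fundamental-weight basis, λ has coordinates c = M·v (v = (23540, -10186, 19408, 9396, 2745, -10345)):
  c_1 = 1*23540 + 0*-10186 + 0*19408 + 0*9396 + 0*2745 + 2*-10345 = 2850
  c_2 = 0*23540 + 0*-10186 + -1*19408 + 0*9396 + 0*2745 + -2*-10345 = 1282
  c_3 = 0*23540 + 0*-10186 + 0*19408 + 0*9396 + 1*2745 + 0*-10345 = 2745
  c_4 = 0*23540 + -1*-10186 + 0*19408 + -1*9396 + 0*2745 + 0*-10345 = 790
  c_5 = 0*23540 + 0*-10186 + 0*19408 + 0*9396 + -2*2745 + -1*-10345 = 4855
  c_6 = 0*23540 + 1*-10186 + 0*19408 + 0*9396 + 0*2745 + -1*-10345 = 159
p = 17; digits c_i = Σ_j d_{ij}·17^j, 0 ≤ d_{ij} < 17:
  c_1 = 2850 = 11·17^0 + 14·17^1 + 9·17^2
  c_2 = 1282 = 7·17^0 + 7·17^1 + 4·17^2
  c_3 = 2745 = 8·17^0 + 8·17^1 + 9·17^2
  c_4 = 790 = 8·17^0 + 12·17^1 + 2·17^2
  c_5 = 4855 = 10·17^0 + 13·17^1 + 16·17^2
  c_6 = 159 = 6·17^0 + 9·17^1
Factor λ_0 = (11, 7, 8, 8, 10, 6)
Factor λ_1 = (14, 7, 8, 12, 13, 9)
Factor λ_2 = (9, 4, 9, 2, 16, 0)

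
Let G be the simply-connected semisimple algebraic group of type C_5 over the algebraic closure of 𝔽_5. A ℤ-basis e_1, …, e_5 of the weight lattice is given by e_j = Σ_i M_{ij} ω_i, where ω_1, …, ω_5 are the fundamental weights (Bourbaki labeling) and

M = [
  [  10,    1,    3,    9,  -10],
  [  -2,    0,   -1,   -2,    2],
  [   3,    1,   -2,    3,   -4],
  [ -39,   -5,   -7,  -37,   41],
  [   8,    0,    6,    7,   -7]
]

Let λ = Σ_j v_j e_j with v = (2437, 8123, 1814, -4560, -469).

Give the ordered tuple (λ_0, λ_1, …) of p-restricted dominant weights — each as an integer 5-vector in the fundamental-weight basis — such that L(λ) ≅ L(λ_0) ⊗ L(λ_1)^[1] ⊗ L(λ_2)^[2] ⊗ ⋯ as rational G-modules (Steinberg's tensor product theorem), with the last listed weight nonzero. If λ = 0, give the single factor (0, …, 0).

In the fundamental-weight basis, λ has coordinates c = M·v (v = (2437, 8123, 1814, -4560, -469)):
  c_1 = (10)·(2437) + (1)·(8123) + (3)·(1814) + (9)·(-4560) + (-10)·(-469) = 1585
  c_2 = (-2)·(2437) + (0)·(8123) + (-1)·(1814) + (-2)·(-4560) + (2)·(-469) = 1494
  c_3 = (3)·(2437) + (1)·(8123) + (-2)·(1814) + (3)·(-4560) + (-4)·(-469) = 2
  c_4 = (-39)·(2437) + (-5)·(8123) + (-7)·(1814) + (-37)·(-4560) + (41)·(-469) = 1135
  c_5 = (8)·(2437) + (0)·(8123) + (6)·(1814) + (7)·(-4560) + (-7)·(-469) = 1743
p = 5; digits c_i = Σ_j d_{ij}·5^j, 0 ≤ d_{ij} < 5:
  c_1 = 1585 = 0·5^0 + 2·5^1 + 3·5^2 + 2·5^3 + 2·5^4
  c_2 = 1494 = 4·5^0 + 3·5^1 + 4·5^2 + 1·5^3 + 2·5^4
  c_3 = 2 = 2·5^0
  c_4 = 1135 = 0·5^0 + 2·5^1 + 0·5^2 + 4·5^3 + 1·5^4
  c_5 = 1743 = 3·5^0 + 3·5^1 + 4·5^2 + 3·5^3 + 2·5^4
λ_0 = (0, 4, 2, 0, 3)
λ_1 = (2, 3, 0, 2, 3)
λ_2 = (3, 4, 0, 0, 4)
λ_3 = (2, 1, 0, 4, 3)
λ_4 = (2, 2, 0, 1, 2)

((0, 4, 2, 0, 3), (2, 3, 0, 2, 3), (3, 4, 0, 0, 4), (2, 1, 0, 4, 3), (2, 2, 0, 1, 2))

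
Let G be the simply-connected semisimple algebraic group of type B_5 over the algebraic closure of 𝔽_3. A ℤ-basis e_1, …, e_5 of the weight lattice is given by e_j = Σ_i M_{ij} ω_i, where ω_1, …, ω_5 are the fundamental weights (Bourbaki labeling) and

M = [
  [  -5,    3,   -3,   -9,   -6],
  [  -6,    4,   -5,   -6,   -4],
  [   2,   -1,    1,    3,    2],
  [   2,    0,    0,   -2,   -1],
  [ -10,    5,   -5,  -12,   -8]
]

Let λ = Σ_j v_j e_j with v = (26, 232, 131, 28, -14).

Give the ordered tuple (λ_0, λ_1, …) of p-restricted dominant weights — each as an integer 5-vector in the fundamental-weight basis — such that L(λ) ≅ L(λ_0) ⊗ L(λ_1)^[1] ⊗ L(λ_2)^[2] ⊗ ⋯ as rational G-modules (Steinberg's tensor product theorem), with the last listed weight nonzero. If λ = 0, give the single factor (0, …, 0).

((2, 2, 1, 1, 0), (1, 1, 2, 0, 1), (0, 0, 0, 1, 2))

Change of basis e → ω: c = M·v where v = (26, 232, 131, 28, -14):
  c_1 = (-5)·(26) + 3·232 + (-3)·(131) + (-9)·(28) + (-6)·(-14) = 5
  c_2 = (-6)·(26) + 4·232 + (-5)·(131) + (-6)·(28) + (-4)·(-14) = 5
  c_3 = 2·26 + (-1)·(232) + 1·131 + 3·28 + (2)·(-14) = 7
  c_4 = 2·26 + 0·232 + 0·131 + (-2)·(28) + (-1)·(-14) = 10
  c_5 = (-10)·(26) + 5·232 + (-5)·(131) + (-12)·(28) + (-8)·(-14) = 21
Writing each c_i in base p = 3:
  c_1 = 5 = 2·3^0 + 1·3^1
  c_2 = 5 = 2·3^0 + 1·3^1
  c_3 = 7 = 1·3^0 + 2·3^1
  c_4 = 10 = 1·3^0 + 0·3^1 + 1·3^2
  c_5 = 21 = 0·3^0 + 1·3^1 + 2·3^2
λ_0 = (2, 2, 1, 1, 0)
λ_1 = (1, 1, 2, 0, 1)
λ_2 = (0, 0, 0, 1, 2)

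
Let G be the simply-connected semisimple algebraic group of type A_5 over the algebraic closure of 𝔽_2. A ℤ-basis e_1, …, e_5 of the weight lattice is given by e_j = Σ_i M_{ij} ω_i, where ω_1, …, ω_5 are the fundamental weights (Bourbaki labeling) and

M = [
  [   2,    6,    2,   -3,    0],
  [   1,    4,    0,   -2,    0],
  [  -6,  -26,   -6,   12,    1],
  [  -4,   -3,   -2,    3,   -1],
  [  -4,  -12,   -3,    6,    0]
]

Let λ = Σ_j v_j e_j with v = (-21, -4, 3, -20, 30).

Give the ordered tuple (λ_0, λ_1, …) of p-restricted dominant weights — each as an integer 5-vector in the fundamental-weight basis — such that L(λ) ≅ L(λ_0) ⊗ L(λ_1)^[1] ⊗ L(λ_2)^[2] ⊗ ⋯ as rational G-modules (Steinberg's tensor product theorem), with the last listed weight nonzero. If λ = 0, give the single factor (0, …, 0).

((0, 1, 0, 0, 1), (0, 1, 1, 0, 1))

Converting to the ω-basis (c_i = row i of M dotted with v = (-21, -4, 3, -20, 30)):
  c_1 = (2)·(-21) + (6)·(-4) + (2)·(3) + (-3)·(-20) + (0)·(30) = 0
  c_2 = (1)·(-21) + (4)·(-4) + (0)·(3) + (-2)·(-20) + (0)·(30) = 3
  c_3 = (-6)·(-21) + (-26)·(-4) + (-6)·(3) + (12)·(-20) + (1)·(30) = 2
  c_4 = (-4)·(-21) + (-3)·(-4) + (-2)·(3) + (3)·(-20) + (-1)·(30) = 0
  c_5 = (-4)·(-21) + (-12)·(-4) + (-3)·(3) + (6)·(-20) + (0)·(30) = 3
Expand coordinatewise in base 2:
  c_1 = 0
  c_2 = 3 = 1·2^0 + 1·2^1
  c_3 = 2 = 0·2^0 + 1·2^1
  c_4 = 0
  c_5 = 3 = 1·2^0 + 1·2^1
Factor λ_0 = (0, 1, 0, 0, 1)
Factor λ_1 = (0, 1, 1, 0, 1)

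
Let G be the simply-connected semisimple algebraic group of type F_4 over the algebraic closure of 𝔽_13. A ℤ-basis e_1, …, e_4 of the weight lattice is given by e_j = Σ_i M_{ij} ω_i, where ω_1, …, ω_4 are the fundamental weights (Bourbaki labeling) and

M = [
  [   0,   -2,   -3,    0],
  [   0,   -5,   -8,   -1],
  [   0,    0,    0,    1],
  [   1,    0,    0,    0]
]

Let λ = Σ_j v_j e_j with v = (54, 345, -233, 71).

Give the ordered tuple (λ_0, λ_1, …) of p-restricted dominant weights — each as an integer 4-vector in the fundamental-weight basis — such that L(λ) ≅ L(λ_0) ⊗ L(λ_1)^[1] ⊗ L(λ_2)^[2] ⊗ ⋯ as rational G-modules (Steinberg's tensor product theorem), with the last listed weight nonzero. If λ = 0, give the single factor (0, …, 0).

In the fundamental-weight basis, λ has coordinates c = M·v (v = (54, 345, -233, 71)):
  c_1 = 0·54 + (-2)·(345) + (-3)·(-233) + 0·71 = 9
  c_2 = 0·54 + (-5)·(345) + (-8)·(-233) + (-1)·(71) = 68
  c_3 = 0·54 + 0·345 + (0)·(-233) + 1·71 = 71
  c_4 = 1·54 + 0·345 + (0)·(-233) + 0·71 = 54
Expand coordinatewise in base 13:
  c_1 = 9 = 9·13^0
  c_2 = 68 = 3·13^0 + 5·13^1
  c_3 = 71 = 6·13^0 + 5·13^1
  c_4 = 54 = 2·13^0 + 4·13^1
λ_0 = (9, 3, 6, 2)
λ_1 = (0, 5, 5, 4)

((9, 3, 6, 2), (0, 5, 5, 4))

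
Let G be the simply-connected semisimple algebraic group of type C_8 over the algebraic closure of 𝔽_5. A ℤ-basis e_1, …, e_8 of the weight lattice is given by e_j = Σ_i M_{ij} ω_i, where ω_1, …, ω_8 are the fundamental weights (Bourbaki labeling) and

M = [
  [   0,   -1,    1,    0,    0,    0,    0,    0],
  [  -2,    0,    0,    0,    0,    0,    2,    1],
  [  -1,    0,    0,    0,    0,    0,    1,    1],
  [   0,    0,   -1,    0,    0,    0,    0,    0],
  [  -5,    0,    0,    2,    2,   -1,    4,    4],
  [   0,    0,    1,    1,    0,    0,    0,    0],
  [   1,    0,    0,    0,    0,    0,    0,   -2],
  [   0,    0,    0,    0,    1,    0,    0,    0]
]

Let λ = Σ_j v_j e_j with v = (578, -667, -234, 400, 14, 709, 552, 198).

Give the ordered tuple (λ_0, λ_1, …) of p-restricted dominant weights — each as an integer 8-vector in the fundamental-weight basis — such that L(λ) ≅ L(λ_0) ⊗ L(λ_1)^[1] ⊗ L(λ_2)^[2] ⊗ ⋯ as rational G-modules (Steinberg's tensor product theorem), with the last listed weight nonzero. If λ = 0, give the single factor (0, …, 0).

((3, 1, 2, 4, 4, 1, 2, 4), (1, 4, 4, 1, 0, 3, 1, 2), (2, 0, 1, 4, 4, 1, 2, 0), (3, 1, 1, 1, 1, 1, 1, 0))

Compute c_i = Σ_j M_{ij} v_j with v = (578, -667, -234, 400, 14, 709, 552, 198):
  c_1 = 0*578 + -1*-667 + 1*-234 + 0*400 + 0*14 + 0*709 + 0*552 + 0*198 = 433
  c_2 = -2*578 + 0*-667 + 0*-234 + 0*400 + 0*14 + 0*709 + 2*552 + 1*198 = 146
  c_3 = -1*578 + 0*-667 + 0*-234 + 0*400 + 0*14 + 0*709 + 1*552 + 1*198 = 172
  c_4 = 0*578 + 0*-667 + -1*-234 + 0*400 + 0*14 + 0*709 + 0*552 + 0*198 = 234
  c_5 = -5*578 + 0*-667 + 0*-234 + 2*400 + 2*14 + -1*709 + 4*552 + 4*198 = 229
  c_6 = 0*578 + 0*-667 + 1*-234 + 1*400 + 0*14 + 0*709 + 0*552 + 0*198 = 166
  c_7 = 1*578 + 0*-667 + 0*-234 + 0*400 + 0*14 + 0*709 + 0*552 + -2*198 = 182
  c_8 = 0*578 + 0*-667 + 0*-234 + 0*400 + 1*14 + 0*709 + 0*552 + 0*198 = 14
Base-5 expansion of each c_i:
  c_1 = 433 = 3·5^0 + 1·5^1 + 2·5^2 + 3·5^3
  c_2 = 146 = 1·5^0 + 4·5^1 + 0·5^2 + 1·5^3
  c_3 = 172 = 2·5^0 + 4·5^1 + 1·5^2 + 1·5^3
  c_4 = 234 = 4·5^0 + 1·5^1 + 4·5^2 + 1·5^3
  c_5 = 229 = 4·5^0 + 0·5^1 + 4·5^2 + 1·5^3
  c_6 = 166 = 1·5^0 + 3·5^1 + 1·5^2 + 1·5^3
  c_7 = 182 = 2·5^0 + 1·5^1 + 2·5^2 + 1·5^3
  c_8 = 14 = 4·5^0 + 2·5^1
p-restricted factor λ_0 = (3, 1, 2, 4, 4, 1, 2, 4)
p-restricted factor λ_1 = (1, 4, 4, 1, 0, 3, 1, 2)
p-restricted factor λ_2 = (2, 0, 1, 4, 4, 1, 2, 0)
p-restricted factor λ_3 = (3, 1, 1, 1, 1, 1, 1, 0)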